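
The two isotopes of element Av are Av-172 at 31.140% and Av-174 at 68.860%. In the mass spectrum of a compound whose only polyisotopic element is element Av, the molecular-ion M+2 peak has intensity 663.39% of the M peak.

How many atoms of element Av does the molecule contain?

The M+2/M ratio from n Av atoms is n · q/p = n · 0.68860/0.31140.
n = 6.6339 × 0.31140/0.68860 = 3.00 ≈ 3

3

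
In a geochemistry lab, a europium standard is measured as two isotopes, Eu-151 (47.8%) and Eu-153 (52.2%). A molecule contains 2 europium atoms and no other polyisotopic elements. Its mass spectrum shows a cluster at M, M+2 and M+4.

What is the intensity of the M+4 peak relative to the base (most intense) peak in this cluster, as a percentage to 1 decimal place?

(0.478 + 0.522)^2 gives M 0.2285, M+2 0.4990, M+4 0.2725; the largest is M+2.
P(M+2) = C(2,1) × 0.478^1 × 0.522^1 = 2 × 0.4780 × 0.5220 = 0.499032 (base)
P(M+4) = C(2,2) × 0.478^0 × 0.522^2 = 1 × 1.0000 × 0.272484 = 0.272484
Relative intensity = 0.272484 / 0.499032 × 100 = 54.6

54.6%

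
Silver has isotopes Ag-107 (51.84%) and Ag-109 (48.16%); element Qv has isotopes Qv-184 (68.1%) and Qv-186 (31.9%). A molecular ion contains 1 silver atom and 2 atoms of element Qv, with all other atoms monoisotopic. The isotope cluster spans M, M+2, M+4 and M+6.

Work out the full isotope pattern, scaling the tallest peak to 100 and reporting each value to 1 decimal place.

Silver pattern (n=1): 0.5184 : 0.4816
Element Qv pattern (n=2): 0.463761 : 0.434478 : 0.101761
Convolve the two distributions (both contribute in 2-u steps):
  M: 0.5184×0.463761 = 0.240414
  M+2: 0.5184×0.434478 + 0.4816×0.463761 = 0.448581
  M+4: 0.5184×0.101761 + 0.4816×0.434478 = 0.261998
  M+6: 0.4816×0.101761 = 0.049008
Scale to base peak (0.448581) = 100: 53.6 : 100.0 : 58.4 : 10.9

53.6 : 100.0 : 58.4 : 10.9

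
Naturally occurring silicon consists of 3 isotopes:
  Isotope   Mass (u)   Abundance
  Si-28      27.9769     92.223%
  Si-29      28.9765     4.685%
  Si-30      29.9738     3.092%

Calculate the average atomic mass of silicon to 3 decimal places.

28.085 u

The abundance-weighted mean is 0.92223 × 27.9769 + 0.04685 × 28.9765 + 0.03092 × 29.9738
= 25.80114 + 1.35755 + 0.92679 = 28.08548 u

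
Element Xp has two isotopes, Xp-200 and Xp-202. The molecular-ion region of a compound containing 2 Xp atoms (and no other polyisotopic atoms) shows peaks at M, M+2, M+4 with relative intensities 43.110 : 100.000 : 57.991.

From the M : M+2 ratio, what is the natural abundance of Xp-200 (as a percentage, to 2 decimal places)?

If p is the fraction of Xp that is Xp-200, then I(M+2)/I(M) = [C(2,1)·p^1·(1−p)] / p^2 = 2·(1−p)/p = 100.000/43.110 = 2.3196
(1−p)/p = 2.3196/2 = 1.1598  ⇒  p = 1/(1 + 1.1598) = 0.4630
Xp-200: 46.30%, Xp-202: 53.70%.

46.30%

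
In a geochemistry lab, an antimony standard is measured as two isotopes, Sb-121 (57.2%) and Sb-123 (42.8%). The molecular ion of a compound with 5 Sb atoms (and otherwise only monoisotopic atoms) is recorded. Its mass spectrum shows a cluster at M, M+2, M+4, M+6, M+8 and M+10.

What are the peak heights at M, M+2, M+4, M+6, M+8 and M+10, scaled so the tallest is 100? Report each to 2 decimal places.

17.86 : 66.82 : 100.00 : 74.83 : 27.99 : 4.19

The 5 Sb atoms are independent, so intensities follow the terms of (0.572 + 0.428)^5.
P(M) = 0.572^5 = 0.061232
P(M+2) = 5 × 0.572^4 × 0.428^1 = 0.229086
P(M+4) = 10 × 0.572^3 × 0.428^2 = 0.342827
P(M+6) = 10 × 0.572^2 × 0.428^3 = 0.256521
P(M+8) = 5 × 0.572^1 × 0.428^4 = 0.095971
P(M+10) = 0.428^5 = 0.014362
The M+4 peak is largest (0.342827); scaling to 100 gives 17.86 : 66.82 : 100.00 : 74.83 : 27.99 : 4.19.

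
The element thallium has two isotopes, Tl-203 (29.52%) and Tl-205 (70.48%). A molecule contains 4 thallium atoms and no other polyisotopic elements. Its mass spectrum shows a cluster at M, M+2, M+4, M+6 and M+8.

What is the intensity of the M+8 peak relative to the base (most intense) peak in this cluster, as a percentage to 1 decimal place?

59.7%

Term probabilities: M 0.0076, M+2 0.0725, M+4 0.2597, M+6 0.4134, M+8 0.2468. Base peak = M+6.
P(M+6) = C(4,3) × 0.2952^1 × 0.7048^3 = 4 × 0.2952 × 0.35010449 = 0.413403 (base)
P(M+8) = C(4,4) × 0.2952^0 × 0.7048^4 = 1 × 1.0000 × 0.24675365 = 0.246754
Relative intensity = 0.246754 / 0.413403 × 100 = 59.7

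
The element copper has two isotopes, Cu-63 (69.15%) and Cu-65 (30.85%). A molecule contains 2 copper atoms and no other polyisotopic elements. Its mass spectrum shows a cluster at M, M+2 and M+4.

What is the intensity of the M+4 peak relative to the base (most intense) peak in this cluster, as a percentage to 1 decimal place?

Term probabilities: M 0.4782, M+2 0.4267, M+4 0.0952. Base peak = M.
P(M) = C(2,0) × 0.6915^2 × 0.3085^0 = 1 × 0.47817225 × 1.0000 = 0.478172 (base)
P(M+4) = C(2,2) × 0.6915^0 × 0.3085^2 = 1 × 1.0000 × 0.09517225 = 0.095172
Relative intensity = 0.095172 / 0.478172 × 100 = 19.9

19.9%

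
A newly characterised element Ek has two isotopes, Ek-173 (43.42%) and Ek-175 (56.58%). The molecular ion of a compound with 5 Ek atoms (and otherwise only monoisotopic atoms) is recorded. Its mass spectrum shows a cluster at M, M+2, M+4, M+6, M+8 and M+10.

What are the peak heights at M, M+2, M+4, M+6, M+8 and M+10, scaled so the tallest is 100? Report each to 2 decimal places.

Expanding (0.4342 + 0.5658)^5:
P(M) = 0.4342^5 = 0.015433
P(M+2) = 5 × 0.4342^4 × 0.5658^1 = 0.100552
P(M+4) = 10 × 0.4342^3 × 0.5658^2 = 0.262057
P(M+6) = 10 × 0.4342^2 × 0.5658^3 = 0.341483
P(M+8) = 5 × 0.4342^1 × 0.5658^4 = 0.222491
P(M+10) = 0.5658^5 = 0.057985
The M+6 peak is largest (0.341483); scaling to 100 gives 4.52 : 29.45 : 76.74 : 100.00 : 65.15 : 16.98.

4.52 : 29.45 : 76.74 : 100.00 : 65.15 : 16.98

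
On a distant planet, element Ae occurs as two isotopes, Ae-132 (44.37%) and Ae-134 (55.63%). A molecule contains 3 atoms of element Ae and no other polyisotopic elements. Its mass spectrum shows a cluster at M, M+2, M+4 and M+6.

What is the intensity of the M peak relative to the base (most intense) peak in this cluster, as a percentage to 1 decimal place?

21.2%

Binomial terms of (0.4437 + 0.5563)^3: M 0.0874, M+2 0.3286, M+4 0.4119, M+6 0.1722 → M+4 is the base peak.
P(M+4) = C(3,2) × 0.4437^1 × 0.5563^2 = 3 × 0.4437 × 0.30946969 = 0.411935 (base)
P(M) = C(3,0) × 0.4437^3 × 0.5563^0 = 1 × 0.08735108 × 1.0000 = 0.087351
Relative intensity = 0.087351 / 0.411935 × 100 = 21.2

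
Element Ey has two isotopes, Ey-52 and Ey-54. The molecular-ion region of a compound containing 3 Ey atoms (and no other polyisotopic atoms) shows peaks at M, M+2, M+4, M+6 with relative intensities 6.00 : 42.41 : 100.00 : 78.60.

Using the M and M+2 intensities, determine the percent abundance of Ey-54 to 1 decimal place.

Let p = fractional abundance of Ey-52. I(M+2)/I(M) = [C(3,1)·p^2·(1−p)] / p^3 = 3·(1−p)/p = 42.41/6.00 = 7.0683
(1−p)/p = 7.0683/3 = 2.3561  ⇒  p = 1/(1 + 2.3561) = 0.2980
Ey-52: 29.8%, Ey-54: 70.2%.

70.2%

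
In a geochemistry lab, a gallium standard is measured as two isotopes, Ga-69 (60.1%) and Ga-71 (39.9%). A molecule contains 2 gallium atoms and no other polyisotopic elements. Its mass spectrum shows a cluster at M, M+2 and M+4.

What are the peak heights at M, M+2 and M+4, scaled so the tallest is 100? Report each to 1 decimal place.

Expanding (0.601 + 0.399)^2:
P(M) = 0.601^2 = 0.361201
P(M+2) = 2 × 0.601^1 × 0.399^1 = 0.479598
P(M+4) = 0.399^2 = 0.159201
The M+2 peak is largest (0.479598); scaling to 100 gives 75.3 : 100.0 : 33.2.

75.3 : 100.0 : 33.2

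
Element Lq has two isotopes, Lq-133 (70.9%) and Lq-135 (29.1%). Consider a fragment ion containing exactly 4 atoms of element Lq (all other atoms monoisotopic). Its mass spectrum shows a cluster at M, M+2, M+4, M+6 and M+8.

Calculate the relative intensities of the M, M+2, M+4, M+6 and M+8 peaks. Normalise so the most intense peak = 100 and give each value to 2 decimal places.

Expanding (0.709 + 0.291)^4:
P(M) = 0.709^4 = 0.252688
P(M+2) = 4 × 0.709^3 × 0.291^1 = 0.414851
P(M+4) = 6 × 0.709^2 × 0.291^2 = 0.255405
P(M+6) = 4 × 0.709^1 × 0.291^3 = 0.069885
P(M+8) = 0.291^4 = 0.007171
The M+2 peak is largest (0.414851); scaling to 100 gives 60.91 : 100.00 : 61.57 : 16.85 : 1.73.

60.91 : 100.00 : 61.57 : 16.85 : 1.73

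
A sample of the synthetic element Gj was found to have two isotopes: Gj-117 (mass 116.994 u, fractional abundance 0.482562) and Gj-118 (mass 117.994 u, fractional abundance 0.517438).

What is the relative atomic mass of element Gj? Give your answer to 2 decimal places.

117.51 u

The abundance-weighted mean is 0.482562 × 116.994 + 0.517438 × 117.994
= 56.4569 + 61.0546 = 117.5115 u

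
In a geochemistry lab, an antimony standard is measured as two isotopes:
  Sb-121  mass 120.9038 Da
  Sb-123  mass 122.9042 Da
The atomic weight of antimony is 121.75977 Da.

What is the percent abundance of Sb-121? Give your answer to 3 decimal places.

57.210%

Writing the weighted mean with unknown fraction x of Sb-121:
120.9038·x + 122.9042·(1 − x) = 121.75977
(120.9038 − 122.9042)·x = 121.75977 − 122.9042
x = -1.14443 / -2.0004 = 0.57210 → 57.210% Sb-121, 42.790% Sb-123.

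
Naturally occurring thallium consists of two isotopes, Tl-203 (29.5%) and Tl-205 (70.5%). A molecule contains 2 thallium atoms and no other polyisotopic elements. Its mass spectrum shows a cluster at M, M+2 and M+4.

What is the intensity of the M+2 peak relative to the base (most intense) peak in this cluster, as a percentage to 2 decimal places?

83.69%

Term probabilities: M 0.0870, M+2 0.4160, M+4 0.4970. Base peak = M+4.
P(M+4) = C(2,2) × 0.295^0 × 0.705^2 = 1 × 1.0000 × 0.497025 = 0.497025 (base)
P(M+2) = C(2,1) × 0.295^1 × 0.705^1 = 2 × 0.2950 × 0.7050 = 0.415950
Relative intensity = 0.415950 / 0.497025 × 100 = 83.69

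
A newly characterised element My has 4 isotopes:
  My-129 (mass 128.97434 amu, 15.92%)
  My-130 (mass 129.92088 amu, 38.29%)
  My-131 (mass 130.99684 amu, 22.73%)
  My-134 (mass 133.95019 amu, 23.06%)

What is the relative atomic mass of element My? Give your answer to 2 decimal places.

130.94 amu

Weight each isotope mass by its fractional abundance: 0.1592 × 128.97434 + 0.3829 × 129.92088 + 0.2273 × 130.99684 + 0.2306 × 133.95019
= 20.532715 + 49.746705 + 29.775582 + 30.888914 = 130.943916 amu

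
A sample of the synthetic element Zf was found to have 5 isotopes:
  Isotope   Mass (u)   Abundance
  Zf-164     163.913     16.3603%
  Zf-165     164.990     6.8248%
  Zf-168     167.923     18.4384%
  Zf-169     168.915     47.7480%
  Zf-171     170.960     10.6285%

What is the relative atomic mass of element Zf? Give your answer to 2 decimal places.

Ar = Σ fᵢ·mᵢ = 0.163603 × 163.913 + 0.068248 × 164.990 + 0.184384 × 167.923 + 0.477480 × 168.915 + 0.106285 × 170.960
= 26.8167 + 11.2602 + 30.9623 + 80.6535 + 18.1705 = 167.8632 u

167.86 u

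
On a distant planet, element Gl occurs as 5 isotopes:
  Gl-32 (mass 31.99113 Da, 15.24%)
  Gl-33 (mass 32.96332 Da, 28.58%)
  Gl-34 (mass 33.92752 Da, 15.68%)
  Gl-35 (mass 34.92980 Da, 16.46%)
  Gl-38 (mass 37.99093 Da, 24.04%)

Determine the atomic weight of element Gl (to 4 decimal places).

Weight each isotope mass by its fractional abundance: 0.1524 × 31.99113 + 0.2858 × 32.96332 + 0.1568 × 33.92752 + 0.1646 × 34.92980 + 0.2404 × 37.99093
= 4.875448 + 9.420917 + 5.319835 + 5.749445 + 9.133020 = 34.498665 Da

34.4987 Da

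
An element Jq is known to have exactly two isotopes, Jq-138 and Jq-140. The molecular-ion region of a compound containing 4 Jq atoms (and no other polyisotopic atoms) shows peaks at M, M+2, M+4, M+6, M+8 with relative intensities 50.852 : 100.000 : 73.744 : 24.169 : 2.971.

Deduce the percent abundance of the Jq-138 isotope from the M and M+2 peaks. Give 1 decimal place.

Let p = fractional abundance of Jq-138. I(M+2)/I(M) = [C(4,1)·p^3·(1−p)] / p^4 = 4·(1−p)/p = 100.000/50.852 = 1.9665
(1−p)/p = 1.9665/4 = 0.4916  ⇒  p = 1/(1 + 0.4916) = 0.6704
Jq-138: 67.0%, Jq-140: 33.0%.

67.0%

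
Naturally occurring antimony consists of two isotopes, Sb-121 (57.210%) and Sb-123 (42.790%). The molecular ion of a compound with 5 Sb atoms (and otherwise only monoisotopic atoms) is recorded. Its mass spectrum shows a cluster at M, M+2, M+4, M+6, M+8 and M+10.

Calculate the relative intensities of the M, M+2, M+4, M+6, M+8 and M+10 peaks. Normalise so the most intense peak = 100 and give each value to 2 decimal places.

17.88 : 66.85 : 100.00 : 74.79 : 27.97 : 4.18

Expanding (0.57210 + 0.42790)^5:
P(M) = 0.57210^5 = 0.061286
P(M+2) = 5 × 0.57210^4 × 0.42790^1 = 0.229192
P(M+4) = 10 × 0.57210^3 × 0.42790^2 = 0.342847
P(M+6) = 10 × 0.57210^2 × 0.42790^3 = 0.256431
P(M+8) = 5 × 0.57210^1 × 0.42790^4 = 0.095898
P(M+10) = 0.42790^5 = 0.014345
The M+4 peak is largest (0.342847); scaling to 100 gives 17.88 : 66.85 : 100.00 : 74.79 : 27.97 : 4.18.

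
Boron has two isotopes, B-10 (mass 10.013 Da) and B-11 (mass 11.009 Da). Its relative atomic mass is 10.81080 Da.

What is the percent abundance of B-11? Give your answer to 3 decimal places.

80.100%

With x = fraction of B-10 (so B-11 is 1 − x):
10.013·x + 11.009·(1 − x) = 10.81080
(10.013 − 11.009)·x = 10.81080 − 11.009
x = -0.19820 / -0.996 = 0.19900 → 19.900% B-10, 80.100% B-11.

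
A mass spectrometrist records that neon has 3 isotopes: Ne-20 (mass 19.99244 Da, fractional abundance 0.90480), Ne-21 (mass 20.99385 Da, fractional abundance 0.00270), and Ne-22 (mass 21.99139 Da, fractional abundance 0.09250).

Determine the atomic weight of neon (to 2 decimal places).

Average mass = Σ (abundance × isotope mass) = 0.90480 × 19.99244 + 0.00270 × 20.99385 + 0.09250 × 21.99139
= 18.089160 + 0.056683 + 2.034204 = 20.180047 Da

20.18 Da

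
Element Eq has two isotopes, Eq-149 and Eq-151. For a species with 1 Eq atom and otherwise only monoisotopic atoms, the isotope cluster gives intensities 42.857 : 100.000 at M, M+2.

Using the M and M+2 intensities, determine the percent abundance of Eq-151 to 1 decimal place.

Let p = fractional abundance of Eq-149. I(M+2)/I(M) = [C(1,1)·p^0·(1−p)] / p^1 = 1·(1−p)/p = 100.000/42.857 = 2.3333
(1−p)/p = 2.3333/1 = 2.3333  ⇒  p = 1/(1 + 2.3333) = 0.3000
Eq-149: 30.0%, Eq-151: 70.0%.

70.0%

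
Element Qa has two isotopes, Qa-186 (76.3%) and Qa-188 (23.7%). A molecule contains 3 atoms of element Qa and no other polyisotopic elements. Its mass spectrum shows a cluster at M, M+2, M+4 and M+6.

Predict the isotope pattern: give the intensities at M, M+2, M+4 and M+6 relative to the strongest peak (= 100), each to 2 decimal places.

100.00 : 93.18 : 28.94 : 3.00

Expanding (0.763 + 0.237)^3:
P(M) = 0.763^3 = 0.444195
P(M+2) = 3 × 0.763^2 × 0.237^1 = 0.413922
P(M+4) = 3 × 0.763^1 × 0.237^2 = 0.128571
P(M+6) = 0.237^3 = 0.013312
The M peak is largest (0.444195); scaling to 100 gives 100.00 : 93.18 : 28.94 : 3.00.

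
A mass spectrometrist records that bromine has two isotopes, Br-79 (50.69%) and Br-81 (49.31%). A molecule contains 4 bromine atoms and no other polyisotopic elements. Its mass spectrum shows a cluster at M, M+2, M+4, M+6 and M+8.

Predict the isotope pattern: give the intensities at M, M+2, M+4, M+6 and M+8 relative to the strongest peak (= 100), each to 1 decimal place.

17.6 : 68.5 : 100.0 : 64.9 : 15.8

Each Br atom is independently Br-79 (p = 0.5069) or Br-81 (q = 0.4931); the cluster is the binomial expansion (p + q)^4.
P(M) = 0.5069^4 = 0.066022
P(M+2) = 4 × 0.5069^3 × 0.4931^1 = 0.256899
P(M+4) = 6 × 0.5069^2 × 0.4931^2 = 0.374857
P(M+6) = 4 × 0.5069^1 × 0.4931^3 = 0.243101
P(M+8) = 0.4931^4 = 0.059121
The M+4 peak is largest (0.374857); scaling to 100 gives 17.6 : 68.5 : 100.0 : 64.9 : 15.8.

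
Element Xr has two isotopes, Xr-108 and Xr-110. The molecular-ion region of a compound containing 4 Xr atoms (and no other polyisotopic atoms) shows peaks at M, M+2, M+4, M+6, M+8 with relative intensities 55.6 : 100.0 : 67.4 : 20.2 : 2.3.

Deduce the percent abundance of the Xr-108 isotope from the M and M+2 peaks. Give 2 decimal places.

68.98%

Write p for the Xr-108 fraction. I(M+2)/I(M) = [C(4,1)·p^3·(1−p)] / p^4 = 4·(1−p)/p = 100.0/55.6 = 1.7986
(1−p)/p = 1.7986/4 = 0.4496  ⇒  p = 1/(1 + 0.4496) = 0.6898
Xr-108: 68.98%, Xr-110: 31.02%.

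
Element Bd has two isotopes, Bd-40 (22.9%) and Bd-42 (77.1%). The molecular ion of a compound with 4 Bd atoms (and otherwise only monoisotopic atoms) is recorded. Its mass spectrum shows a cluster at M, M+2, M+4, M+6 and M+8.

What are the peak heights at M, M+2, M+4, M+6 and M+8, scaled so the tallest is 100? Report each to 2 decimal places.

0.66 : 8.82 : 44.55 : 100.00 : 84.17

Each Bd atom is independently Bd-40 (p = 0.229) or Bd-42 (q = 0.771); the cluster is the binomial expansion (p + q)^4.
P(M) = 0.229^4 = 0.002750
P(M+2) = 4 × 0.229^3 × 0.771^1 = 0.037036
P(M+4) = 6 × 0.229^2 × 0.771^2 = 0.187038
P(M+6) = 4 × 0.229^1 × 0.771^3 = 0.419816
P(M+8) = 0.771^4 = 0.353360
The M+6 peak is largest (0.419816); scaling to 100 gives 0.66 : 8.82 : 44.55 : 100.00 : 84.17.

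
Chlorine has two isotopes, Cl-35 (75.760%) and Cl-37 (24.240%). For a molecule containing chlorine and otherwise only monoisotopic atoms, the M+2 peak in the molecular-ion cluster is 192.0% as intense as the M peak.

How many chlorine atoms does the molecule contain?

For n independent Cl atoms, I(M+2)/I(M) = n · (abundance Cl-37) / (abundance Cl-35) = n · 0.24240/0.75760.
n = 1.920 × 0.75760/0.24240 = 6.00 ≈ 6

6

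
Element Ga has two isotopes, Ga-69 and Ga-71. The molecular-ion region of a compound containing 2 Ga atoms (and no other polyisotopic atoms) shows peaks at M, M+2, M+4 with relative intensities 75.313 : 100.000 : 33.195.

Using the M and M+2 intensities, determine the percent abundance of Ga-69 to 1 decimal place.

Let p = fractional abundance of Ga-69. I(M+2)/I(M) = [C(2,1)·p^1·(1−p)] / p^2 = 2·(1−p)/p = 100.000/75.313 = 1.3278
(1−p)/p = 1.3278/2 = 0.6639  ⇒  p = 1/(1 + 0.6639) = 0.6010
Ga-69: 60.1%, Ga-71: 39.9%.

60.1%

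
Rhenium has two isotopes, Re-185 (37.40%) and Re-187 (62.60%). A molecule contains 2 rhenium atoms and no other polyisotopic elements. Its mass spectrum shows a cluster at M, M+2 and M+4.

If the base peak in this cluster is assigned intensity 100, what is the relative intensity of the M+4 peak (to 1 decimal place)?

83.7

(0.3740 + 0.6260)^2 gives M 0.1399, M+2 0.4682, M+4 0.3919; the largest is M+2.
P(M+2) = C(2,1) × 0.3740^1 × 0.6260^1 = 2 × 0.3740 × 0.6260 = 0.468248 (base)
P(M+4) = C(2,2) × 0.3740^0 × 0.6260^2 = 1 × 1.0000 × 0.391876 = 0.391876
Relative intensity = 0.391876 / 0.468248 × 100 = 83.7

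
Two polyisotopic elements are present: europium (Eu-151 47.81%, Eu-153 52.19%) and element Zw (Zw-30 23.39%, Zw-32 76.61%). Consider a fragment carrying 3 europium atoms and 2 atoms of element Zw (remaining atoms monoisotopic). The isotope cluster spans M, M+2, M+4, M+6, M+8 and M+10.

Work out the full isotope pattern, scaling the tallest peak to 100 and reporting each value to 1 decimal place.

1.7 : 16.4 : 59.7 : 100.0 : 78.3 : 23.3

Europium pattern (n=3): 0.10928391 : 0.3578871 : 0.39067407 : 0.14215492
Element Zw pattern (n=2): 0.05470921 : 0.35838158 : 0.58690921
Convolve the two distributions (both contribute in 2-u steps):
  M: 0.10928391×0.05470921 = 0.005979
  M+2: 0.10928391×0.35838158 + 0.3578871×0.05470921 = 0.058745
  M+4: 0.10928391×0.58690921 + 0.3578871×0.35838158 + 0.39067407×0.05470921 = 0.213773
  M+6: 0.3578871×0.58690921 + 0.39067407×0.35838158 + 0.14215492×0.05470921 = 0.357835
  M+8: 0.39067407×0.58690921 + 0.14215492×0.35838158 = 0.280236
  M+10: 0.14215492×0.58690921 = 0.083432
Scale to base peak (0.357835) = 100: 1.7 : 16.4 : 59.7 : 100.0 : 78.3 : 23.3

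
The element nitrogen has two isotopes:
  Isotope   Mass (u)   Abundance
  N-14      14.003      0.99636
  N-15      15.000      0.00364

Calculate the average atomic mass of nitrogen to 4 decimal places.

The abundance-weighted mean is 0.99636 × 14.003 + 0.00364 × 15.000
= 13.95203 + 0.05460 = 14.00663 u

14.0066 u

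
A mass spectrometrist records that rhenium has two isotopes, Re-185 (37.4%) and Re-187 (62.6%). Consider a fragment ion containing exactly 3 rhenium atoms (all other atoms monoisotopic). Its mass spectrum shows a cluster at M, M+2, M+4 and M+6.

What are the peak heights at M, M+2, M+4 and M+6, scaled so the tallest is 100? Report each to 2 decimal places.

Expanding (0.374 + 0.626)^3:
P(M) = 0.374^3 = 0.052314
P(M+2) = 3 × 0.374^2 × 0.626^1 = 0.262687
P(M+4) = 3 × 0.374^1 × 0.626^2 = 0.439685
P(M+6) = 0.626^3 = 0.245314
The M+4 peak is largest (0.439685); scaling to 100 gives 11.90 : 59.74 : 100.00 : 55.79.

11.90 : 59.74 : 100.00 : 55.79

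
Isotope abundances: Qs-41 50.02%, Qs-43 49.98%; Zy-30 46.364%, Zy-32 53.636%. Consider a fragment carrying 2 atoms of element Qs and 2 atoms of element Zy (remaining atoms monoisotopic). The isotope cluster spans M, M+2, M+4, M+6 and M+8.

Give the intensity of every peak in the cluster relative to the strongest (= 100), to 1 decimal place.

Element Qs pattern (n=2): 0.25020004 : 0.49999992 : 0.24980004
Element Zy pattern (n=2): 0.21496205 : 0.4973559 : 0.28768205
Convolve the two distributions (both contribute in 2-u steps):
  M: 0.25020004×0.21496205 = 0.053784
  M+2: 0.25020004×0.4973559 + 0.49999992×0.21496205 = 0.231919
  M+4: 0.25020004×0.28768205 + 0.49999992×0.4973559 + 0.24980004×0.21496205 = 0.374353
  M+6: 0.49999992×0.28768205 + 0.24980004×0.4973559 = 0.268081
  M+8: 0.24980004×0.28768205 = 0.071863
Scale to base peak (0.374353) = 100: 14.4 : 62.0 : 100.0 : 71.6 : 19.2

14.4 : 62.0 : 100.0 : 71.6 : 19.2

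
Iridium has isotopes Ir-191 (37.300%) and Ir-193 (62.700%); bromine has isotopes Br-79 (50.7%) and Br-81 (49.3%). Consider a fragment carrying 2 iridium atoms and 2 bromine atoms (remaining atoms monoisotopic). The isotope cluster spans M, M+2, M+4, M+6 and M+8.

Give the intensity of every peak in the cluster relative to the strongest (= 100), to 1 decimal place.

9.7 : 51.5 : 100.0 : 84.1 : 25.9

Iridium pattern (n=2): 0.139129 : 0.467742 : 0.393129
Bromine pattern (n=2): 0.257049 : 0.499902 : 0.243049
Convolve the two distributions (both contribute in 2-u steps):
  M: 0.139129×0.257049 = 0.035763
  M+2: 0.139129×0.499902 + 0.467742×0.257049 = 0.189783
  M+4: 0.139129×0.243049 + 0.467742×0.499902 + 0.393129×0.257049 = 0.368694
  M+6: 0.467742×0.243049 + 0.393129×0.499902 = 0.310210
  M+8: 0.393129×0.243049 = 0.095550
Scale to base peak (0.368694) = 100: 9.7 : 51.5 : 100.0 : 84.1 : 25.9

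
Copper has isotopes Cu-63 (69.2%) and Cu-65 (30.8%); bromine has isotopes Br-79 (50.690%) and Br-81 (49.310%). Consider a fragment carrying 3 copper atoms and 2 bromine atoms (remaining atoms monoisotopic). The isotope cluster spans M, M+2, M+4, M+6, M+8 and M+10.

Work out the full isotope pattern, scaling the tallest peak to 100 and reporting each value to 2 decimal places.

24.16 : 79.28 : 100.00 : 60.60 : 17.73 : 2.02

Copper pattern (n=3): 0.33137389 : 0.44247034 : 0.19693766 : 0.02921811
Bromine pattern (n=2): 0.25694761 : 0.49990478 : 0.24314761
Convolve the two distributions (both contribute in 2-u steps):
  M: 0.33137389×0.25694761 = 0.085146
  M+2: 0.33137389×0.49990478 + 0.44247034×0.25694761 = 0.279347
  M+4: 0.33137389×0.24314761 + 0.44247034×0.49990478 + 0.19693766×0.25694761 = 0.352368
  M+6: 0.44247034×0.24314761 + 0.19693766×0.49990478 + 0.02921811×0.25694761 = 0.213543
  M+8: 0.19693766×0.24314761 + 0.02921811×0.49990478 = 0.062491
  M+10: 0.02921811×0.24314761 = 0.007104
Scale to base peak (0.352368) = 100: 24.16 : 79.28 : 100.00 : 60.60 : 17.73 : 2.02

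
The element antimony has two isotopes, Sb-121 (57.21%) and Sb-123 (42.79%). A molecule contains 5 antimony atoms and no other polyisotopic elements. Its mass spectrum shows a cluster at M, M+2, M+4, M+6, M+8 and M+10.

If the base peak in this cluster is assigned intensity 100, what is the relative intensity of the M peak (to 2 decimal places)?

17.88

Term probabilities: M 0.0613, M+2 0.2292, M+4 0.3428, M+6 0.2564, M+8 0.0959, M+10 0.0143. Base peak = M+4.
P(M+4) = C(5,2) × 0.5721^3 × 0.4279^2 = 10 × 0.18724742 × 0.18309841 = 0.342847 (base)
P(M) = C(5,0) × 0.5721^5 × 0.4279^0 = 1 × 0.06128578 × 1.0000 = 0.061286
Relative intensity = 0.061286 / 0.342847 × 100 = 17.88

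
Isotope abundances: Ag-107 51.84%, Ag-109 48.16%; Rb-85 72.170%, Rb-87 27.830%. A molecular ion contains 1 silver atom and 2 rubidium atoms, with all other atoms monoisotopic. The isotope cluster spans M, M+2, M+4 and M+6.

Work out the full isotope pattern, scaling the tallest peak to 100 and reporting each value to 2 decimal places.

58.81 : 100.00 : 50.89 : 8.12

Silver pattern (n=1): 0.5184 : 0.4816
Rubidium pattern (n=2): 0.52085089 : 0.40169822 : 0.07745089
Convolve the two distributions (both contribute in 2-u steps):
  M: 0.5184×0.52085089 = 0.270009
  M+2: 0.5184×0.40169822 + 0.4816×0.52085089 = 0.459082
  M+4: 0.5184×0.07745089 + 0.4816×0.40169822 = 0.233608
  M+6: 0.4816×0.07745089 = 0.037300
Scale to base peak (0.459082) = 100: 58.81 : 100.00 : 50.89 : 8.12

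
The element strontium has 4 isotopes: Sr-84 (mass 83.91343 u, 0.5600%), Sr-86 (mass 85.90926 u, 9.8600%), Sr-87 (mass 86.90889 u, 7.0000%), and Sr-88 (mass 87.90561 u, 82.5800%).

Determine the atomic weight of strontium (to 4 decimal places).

The abundance-weighted mean is 0.005600 × 83.91343 + 0.098600 × 85.90926 + 0.070000 × 86.90889 + 0.825800 × 87.90561
= 0.469915 + 8.470653 + 6.083622 + 72.592453 = 87.616643 u

87.6166 u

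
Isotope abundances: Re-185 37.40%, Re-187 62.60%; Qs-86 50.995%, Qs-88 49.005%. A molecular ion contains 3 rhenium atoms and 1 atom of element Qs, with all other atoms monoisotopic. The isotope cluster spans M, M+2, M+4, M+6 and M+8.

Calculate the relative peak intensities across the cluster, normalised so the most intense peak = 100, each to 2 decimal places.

Rhenium pattern (n=3): 0.05231362 : 0.26268713 : 0.43968487 : 0.24531438
Element Qs pattern (n=1): 0.50995 : 0.49005
Convolve the two distributions (both contribute in 2-u steps):
  M: 0.05231362×0.50995 = 0.026677
  M+2: 0.05231362×0.49005 + 0.26268713×0.50995 = 0.159594
  M+4: 0.26268713×0.49005 + 0.43968487×0.50995 = 0.352947
  M+6: 0.43968487×0.49005 + 0.24531438×0.50995 = 0.340566
  M+8: 0.24531438×0.49005 = 0.120216
Scale to base peak (0.352947) = 100: 7.56 : 45.22 : 100.00 : 96.49 : 34.06

7.56 : 45.22 : 100.00 : 96.49 : 34.06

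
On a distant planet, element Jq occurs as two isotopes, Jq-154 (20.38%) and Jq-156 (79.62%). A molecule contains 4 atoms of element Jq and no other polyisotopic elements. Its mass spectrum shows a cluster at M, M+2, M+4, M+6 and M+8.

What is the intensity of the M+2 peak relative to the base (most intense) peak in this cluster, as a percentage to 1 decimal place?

6.6%

(0.2038 + 0.7962)^4 gives M 0.0017, M+2 0.0270, M+4 0.1580, M+6 0.4115, M+8 0.4019; the largest is M+6.
P(M+6) = C(4,3) × 0.2038^1 × 0.7962^3 = 4 × 0.2038 × 0.5047386 = 0.411463 (base)
P(M+2) = C(4,1) × 0.2038^3 × 0.7962^1 = 4 × 0.00846472 × 0.7962 = 0.026958
Relative intensity = 0.026958 / 0.411463 × 100 = 6.6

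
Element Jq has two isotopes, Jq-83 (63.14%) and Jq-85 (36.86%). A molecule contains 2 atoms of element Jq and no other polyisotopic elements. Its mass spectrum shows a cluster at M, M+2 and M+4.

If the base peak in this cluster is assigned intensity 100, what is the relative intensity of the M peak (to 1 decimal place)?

Binomial terms of (0.6314 + 0.3686)^2: M 0.3987, M+2 0.4655, M+4 0.1359 → M+2 is the base peak.
P(M+2) = C(2,1) × 0.6314^1 × 0.3686^1 = 2 × 0.6314 × 0.3686 = 0.465468 (base)
P(M) = C(2,0) × 0.6314^2 × 0.3686^0 = 1 × 0.39866596 × 1.0000 = 0.398666
Relative intensity = 0.398666 / 0.465468 × 100 = 85.6

85.6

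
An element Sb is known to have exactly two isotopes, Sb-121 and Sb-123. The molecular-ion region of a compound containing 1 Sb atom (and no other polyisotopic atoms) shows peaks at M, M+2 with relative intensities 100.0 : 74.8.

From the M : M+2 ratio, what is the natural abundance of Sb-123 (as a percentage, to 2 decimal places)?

42.79%

If p is the fraction of Sb that is Sb-121, then I(M+2)/I(M) = [C(1,1)·p^0·(1−p)] / p^1 = 1·(1−p)/p = 74.8/100.0 = 0.7480
(1−p)/p = 0.7480/1 = 0.7480  ⇒  p = 1/(1 + 0.7480) = 0.5721
Sb-121: 57.21%, Sb-123: 42.79%.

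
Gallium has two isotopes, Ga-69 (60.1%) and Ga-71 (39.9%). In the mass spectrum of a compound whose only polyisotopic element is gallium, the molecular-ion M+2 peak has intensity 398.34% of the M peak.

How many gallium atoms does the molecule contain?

6

The M+2/M ratio from n Ga atoms is n · q/p = n · 0.399/0.601.
n = 3.9834 × 0.601/0.399 = 6.00 ≈ 6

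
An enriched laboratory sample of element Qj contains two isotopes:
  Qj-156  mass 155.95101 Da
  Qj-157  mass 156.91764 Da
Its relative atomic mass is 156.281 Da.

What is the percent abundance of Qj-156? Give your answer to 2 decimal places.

65.86%

With x = fraction of Qj-156 (so Qj-157 is 1 − x):
155.95101·x + 156.91764·(1 − x) = 156.281
(155.95101 − 156.91764)·x = 156.281 − 156.91764
x = -0.63664 / -0.96663 = 0.65862 → 65.86% Qj-156, 34.14% Qj-157.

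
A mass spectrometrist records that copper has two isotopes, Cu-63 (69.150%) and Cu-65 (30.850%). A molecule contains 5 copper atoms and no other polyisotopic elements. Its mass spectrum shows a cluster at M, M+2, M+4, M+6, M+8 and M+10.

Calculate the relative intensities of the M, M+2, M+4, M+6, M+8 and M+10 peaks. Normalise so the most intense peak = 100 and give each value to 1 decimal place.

44.8 : 100.0 : 89.2 : 39.8 : 8.9 : 0.8

Expanding (0.69150 + 0.30850)^5:
P(M) = 0.69150^5 = 0.158111
P(M+2) = 5 × 0.69150^4 × 0.30850^1 = 0.352691
P(M+4) = 10 × 0.69150^3 × 0.30850^2 = 0.314693
P(M+6) = 10 × 0.69150^2 × 0.30850^3 = 0.140394
P(M+8) = 5 × 0.69150^1 × 0.30850^4 = 0.031317
P(M+10) = 0.30850^5 = 0.002794
The M+2 peak is largest (0.352691); scaling to 100 gives 44.8 : 100.0 : 89.2 : 39.8 : 8.9 : 0.8.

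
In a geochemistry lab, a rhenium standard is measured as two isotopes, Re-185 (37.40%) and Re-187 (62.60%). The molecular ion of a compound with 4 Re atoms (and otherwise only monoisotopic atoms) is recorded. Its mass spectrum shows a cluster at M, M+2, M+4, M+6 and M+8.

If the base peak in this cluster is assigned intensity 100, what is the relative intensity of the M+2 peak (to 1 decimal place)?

35.7

(0.3740 + 0.6260)^4 gives M 0.0196, M+2 0.1310, M+4 0.3289, M+6 0.3670, M+8 0.1536; the largest is M+6.
P(M+6) = C(4,3) × 0.3740^1 × 0.6260^3 = 4 × 0.3740 × 0.24531438 = 0.366990 (base)
P(M+2) = C(4,1) × 0.3740^3 × 0.6260^1 = 4 × 0.05231362 × 0.6260 = 0.130993
Relative intensity = 0.130993 / 0.366990 × 100 = 35.7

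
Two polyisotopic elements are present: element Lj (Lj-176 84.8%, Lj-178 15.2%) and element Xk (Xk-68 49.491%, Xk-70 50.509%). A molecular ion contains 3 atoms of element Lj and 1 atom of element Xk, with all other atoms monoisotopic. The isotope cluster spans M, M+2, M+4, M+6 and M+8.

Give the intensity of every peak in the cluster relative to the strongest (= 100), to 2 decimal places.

64.17 : 100.00 : 41.40 : 6.68 : 0.38

Element Lj pattern (n=3): 0.60980019 : 0.32791142 : 0.05877658 : 0.00351181
Element Xk pattern (n=1): 0.49491 : 0.50509
Convolve the two distributions (both contribute in 2-u steps):
  M: 0.60980019×0.49491 = 0.301796
  M+2: 0.60980019×0.50509 + 0.32791142×0.49491 = 0.470291
  M+4: 0.32791142×0.50509 + 0.05877658×0.49491 = 0.194714
  M+6: 0.05877658×0.50509 + 0.00351181×0.49491 = 0.031425
  M+8: 0.00351181×0.50509 = 0.001774
Scale to base peak (0.470291) = 100: 64.17 : 100.00 : 41.40 : 6.68 : 0.38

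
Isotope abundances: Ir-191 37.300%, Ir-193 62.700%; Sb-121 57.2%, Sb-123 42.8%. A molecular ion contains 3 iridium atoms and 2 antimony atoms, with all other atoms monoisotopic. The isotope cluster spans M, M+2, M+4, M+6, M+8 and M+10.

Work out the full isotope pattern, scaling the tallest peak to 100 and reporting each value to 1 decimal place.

Iridium pattern (n=3): 0.05189512 : 0.26170165 : 0.43991135 : 0.24649188
Antimony pattern (n=2): 0.327184 : 0.489632 : 0.183184
Convolve the two distributions (both contribute in 2-u steps):
  M: 0.05189512×0.327184 = 0.016979
  M+2: 0.05189512×0.489632 + 0.26170165×0.327184 = 0.111034
  M+4: 0.05189512×0.183184 + 0.26170165×0.489632 + 0.43991135×0.327184 = 0.281576
  M+6: 0.26170165×0.183184 + 0.43991135×0.489632 + 0.24649188×0.327184 = 0.343982
  M+8: 0.43991135×0.183184 + 0.24649188×0.489632 = 0.201275
  M+10: 0.24649188×0.183184 = 0.045153
Scale to base peak (0.343982) = 100: 4.9 : 32.3 : 81.9 : 100.0 : 58.5 : 13.1

4.9 : 32.3 : 81.9 : 100.0 : 58.5 : 13.1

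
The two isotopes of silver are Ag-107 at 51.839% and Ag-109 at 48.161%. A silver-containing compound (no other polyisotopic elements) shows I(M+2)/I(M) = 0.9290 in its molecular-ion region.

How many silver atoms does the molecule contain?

1

With n Ag atoms, P(M+2)/P(M) = C(n,1)·p^(n−1)q / p^n = n·q/p = n · 0.48161/0.51839.
n = 0.9290 × 0.51839/0.48161 = 1.00 ≈ 1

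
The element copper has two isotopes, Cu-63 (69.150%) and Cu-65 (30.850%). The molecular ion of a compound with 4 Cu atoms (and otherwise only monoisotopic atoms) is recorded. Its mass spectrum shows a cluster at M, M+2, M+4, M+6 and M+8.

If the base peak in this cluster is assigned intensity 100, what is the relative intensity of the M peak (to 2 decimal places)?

(0.69150 + 0.30850)^4 gives M 0.2286, M+2 0.4080, M+4 0.2731, M+6 0.0812, M+8 0.0091; the largest is M+2.
P(M+2) = C(4,1) × 0.69150^3 × 0.30850^1 = 4 × 0.33065611 × 0.3085 = 0.408030 (base)
P(M) = C(4,0) × 0.69150^4 × 0.30850^0 = 1 × 0.2286487 × 1.0000 = 0.228649
Relative intensity = 0.228649 / 0.408030 × 100 = 56.04

56.04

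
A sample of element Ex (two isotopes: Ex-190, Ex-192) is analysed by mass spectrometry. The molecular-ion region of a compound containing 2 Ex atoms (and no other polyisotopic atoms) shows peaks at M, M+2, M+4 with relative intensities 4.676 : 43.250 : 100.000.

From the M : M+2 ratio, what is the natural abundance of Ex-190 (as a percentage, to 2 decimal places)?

Let p = fractional abundance of Ex-190. I(M+2)/I(M) = [C(2,1)·p^1·(1−p)] / p^2 = 2·(1−p)/p = 43.250/4.676 = 9.2494
(1−p)/p = 9.2494/2 = 4.6247  ⇒  p = 1/(1 + 4.6247) = 0.1778
Ex-190: 17.78%, Ex-192: 82.22%.

17.78%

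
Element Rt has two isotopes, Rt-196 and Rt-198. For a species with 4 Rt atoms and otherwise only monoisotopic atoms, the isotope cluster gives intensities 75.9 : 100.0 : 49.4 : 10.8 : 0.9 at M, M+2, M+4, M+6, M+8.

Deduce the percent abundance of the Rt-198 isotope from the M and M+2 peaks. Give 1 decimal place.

24.8%

Write p for the Rt-196 fraction. I(M+2)/I(M) = [C(4,1)·p^3·(1−p)] / p^4 = 4·(1−p)/p = 100.0/75.9 = 1.3175
(1−p)/p = 1.3175/4 = 0.3294  ⇒  p = 1/(1 + 0.3294) = 0.7522
Rt-196: 75.2%, Rt-198: 24.8%.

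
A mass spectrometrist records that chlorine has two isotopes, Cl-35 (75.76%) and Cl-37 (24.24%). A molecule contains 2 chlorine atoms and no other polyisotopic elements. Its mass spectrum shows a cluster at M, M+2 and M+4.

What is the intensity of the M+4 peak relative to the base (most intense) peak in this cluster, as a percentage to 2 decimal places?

10.24%

Binomial terms of (0.7576 + 0.2424)^2: M 0.5740, M+2 0.3673, M+4 0.0588 → M is the base peak.
P(M) = C(2,0) × 0.7576^2 × 0.2424^0 = 1 × 0.57395776 × 1.0000 = 0.573958 (base)
P(M+4) = C(2,2) × 0.7576^0 × 0.2424^2 = 1 × 1.0000 × 0.05875776 = 0.058758
Relative intensity = 0.058758 / 0.573958 × 100 = 10.24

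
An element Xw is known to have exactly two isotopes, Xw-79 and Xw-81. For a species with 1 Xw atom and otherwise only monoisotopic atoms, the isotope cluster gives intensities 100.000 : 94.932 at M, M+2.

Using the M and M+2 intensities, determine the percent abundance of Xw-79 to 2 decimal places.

Write p for the Xw-79 fraction. I(M+2)/I(M) = [C(1,1)·p^0·(1−p)] / p^1 = 1·(1−p)/p = 94.932/100.000 = 0.9493
(1−p)/p = 0.9493/1 = 0.9493  ⇒  p = 1/(1 + 0.9493) = 0.5130
Xw-79: 51.30%, Xw-81: 48.70%.

51.30%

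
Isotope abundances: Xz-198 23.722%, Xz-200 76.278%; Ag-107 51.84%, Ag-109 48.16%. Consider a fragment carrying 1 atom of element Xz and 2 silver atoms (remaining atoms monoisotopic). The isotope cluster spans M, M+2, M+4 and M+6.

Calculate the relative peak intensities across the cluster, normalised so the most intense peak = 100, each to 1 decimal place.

14.6 : 74.2 : 100.0 : 40.6

Element Xz pattern (n=1): 0.23722 : 0.76278
Silver pattern (n=2): 0.26873856 : 0.49932288 : 0.23193856
Convolve the two distributions (both contribute in 2-u steps):
  M: 0.23722×0.26873856 = 0.063750
  M+2: 0.23722×0.49932288 + 0.76278×0.26873856 = 0.323438
  M+4: 0.23722×0.23193856 + 0.76278×0.49932288 = 0.435894
  M+6: 0.76278×0.23193856 = 0.176918
Scale to base peak (0.435894) = 100: 14.6 : 74.2 : 100.0 : 40.6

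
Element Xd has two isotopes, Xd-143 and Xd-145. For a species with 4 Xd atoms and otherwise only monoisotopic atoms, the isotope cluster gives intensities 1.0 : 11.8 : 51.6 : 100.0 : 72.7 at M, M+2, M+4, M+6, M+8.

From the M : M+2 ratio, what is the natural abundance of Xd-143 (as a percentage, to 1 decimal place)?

25.3%

Write p for the Xd-143 fraction. I(M+2)/I(M) = [C(4,1)·p^3·(1−p)] / p^4 = 4·(1−p)/p = 11.8/1.0 = 11.8000
(1−p)/p = 11.8000/4 = 2.9500  ⇒  p = 1/(1 + 2.9500) = 0.2532
Xd-143: 25.3%, Xd-145: 74.7%.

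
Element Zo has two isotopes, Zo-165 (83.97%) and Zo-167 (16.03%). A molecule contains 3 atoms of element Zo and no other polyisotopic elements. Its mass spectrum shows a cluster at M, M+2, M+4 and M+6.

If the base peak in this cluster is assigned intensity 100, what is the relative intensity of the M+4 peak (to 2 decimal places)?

10.93

(0.8397 + 0.1603)^3 gives M 0.5921, M+2 0.3391, M+4 0.0647, M+6 0.0041; the largest is M.
P(M) = C(3,0) × 0.8397^3 × 0.1603^0 = 1 × 0.59206919 × 1.0000 = 0.592069 (base)
P(M+4) = C(3,2) × 0.8397^1 × 0.1603^2 = 3 × 0.8397 × 0.02569609 = 0.064731
Relative intensity = 0.064731 / 0.592069 × 100 = 10.93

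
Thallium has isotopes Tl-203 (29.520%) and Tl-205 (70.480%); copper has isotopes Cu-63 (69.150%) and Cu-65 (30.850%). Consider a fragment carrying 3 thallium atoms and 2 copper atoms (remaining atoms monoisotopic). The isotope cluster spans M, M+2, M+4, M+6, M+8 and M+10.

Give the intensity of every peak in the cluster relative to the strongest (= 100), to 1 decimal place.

3.3 : 26.6 : 78.2 : 100.0 : 51.3 : 8.9

Thallium pattern (n=3): 0.02572463 : 0.18425524 : 0.43991564 : 0.35010449
Copper pattern (n=2): 0.47817225 : 0.4266555 : 0.09517225
Convolve the two distributions (both contribute in 2-u steps):
  M: 0.02572463×0.47817225 = 0.012301
  M+2: 0.02572463×0.4266555 + 0.18425524×0.47817225 = 0.099081
  M+4: 0.02572463×0.09517225 + 0.18425524×0.4266555 + 0.43991564×0.47817225 = 0.291417
  M+6: 0.18425524×0.09517225 + 0.43991564×0.4266555 + 0.35010449×0.47817225 = 0.372639
  M+8: 0.43991564×0.09517225 + 0.35010449×0.4266555 = 0.191242
  M+10: 0.35010449×0.09517225 = 0.033320
Scale to base peak (0.372639) = 100: 3.3 : 26.6 : 78.2 : 100.0 : 51.3 : 8.9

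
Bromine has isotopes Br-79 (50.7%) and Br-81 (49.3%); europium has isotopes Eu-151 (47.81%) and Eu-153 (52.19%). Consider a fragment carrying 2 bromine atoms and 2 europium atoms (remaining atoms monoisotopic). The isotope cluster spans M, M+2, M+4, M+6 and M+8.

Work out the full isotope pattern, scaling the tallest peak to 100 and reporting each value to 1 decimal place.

15.7 : 64.7 : 100.0 : 68.6 : 17.7

Bromine pattern (n=2): 0.257049 : 0.499902 : 0.243049
Europium pattern (n=2): 0.22857961 : 0.49904078 : 0.27237961
Convolve the two distributions (both contribute in 2-u steps):
  M: 0.257049×0.22857961 = 0.058756
  M+2: 0.257049×0.49904078 + 0.499902×0.22857961 = 0.242545
  M+4: 0.257049×0.27237961 + 0.499902×0.49904078 + 0.243049×0.22857961 = 0.375042
  M+6: 0.499902×0.27237961 + 0.243049×0.49904078 = 0.257454
  M+8: 0.243049×0.27237961 = 0.066202
Scale to base peak (0.375042) = 100: 15.7 : 64.7 : 100.0 : 68.6 : 17.7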